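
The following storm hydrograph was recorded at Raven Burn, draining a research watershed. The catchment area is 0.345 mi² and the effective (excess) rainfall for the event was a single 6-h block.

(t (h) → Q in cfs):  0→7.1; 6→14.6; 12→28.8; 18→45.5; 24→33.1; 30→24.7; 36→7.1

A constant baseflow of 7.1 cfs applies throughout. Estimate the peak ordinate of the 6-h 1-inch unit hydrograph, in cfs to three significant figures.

Direct runoff: 0.0, 7.5, 21.7, 38.4, 26.0, 17.6, 0.0 cfs; ΣQ_DR = 111.2 cfs, peak = 38.4 cfs.
Runoff depth d = ΣQ_DR·Δt / A = 111.2 × 21600 / (0.345 mi²) = 2.997 in.
The 1-inch UH is the DRH scaled by (1 in)/d, so U_p = 38.4 × 1/2.997 = 12.8 cfs.

U_p ≈ 12.8 cfs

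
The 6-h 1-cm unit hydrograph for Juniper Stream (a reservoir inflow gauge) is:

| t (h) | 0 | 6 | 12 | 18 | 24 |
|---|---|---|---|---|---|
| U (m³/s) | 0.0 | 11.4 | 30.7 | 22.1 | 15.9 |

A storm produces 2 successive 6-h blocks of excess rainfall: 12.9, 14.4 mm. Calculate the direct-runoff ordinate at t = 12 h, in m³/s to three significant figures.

By discrete convolution, Q_j = Σ (P_i / 10 mm) · U_{j−i}.
At t = 12 h (j=2): Q = (12.9/10)·30.7 + (14.4/10)·11.4 = 56.0 m³/s.

Q ≈ 56.0 m³/s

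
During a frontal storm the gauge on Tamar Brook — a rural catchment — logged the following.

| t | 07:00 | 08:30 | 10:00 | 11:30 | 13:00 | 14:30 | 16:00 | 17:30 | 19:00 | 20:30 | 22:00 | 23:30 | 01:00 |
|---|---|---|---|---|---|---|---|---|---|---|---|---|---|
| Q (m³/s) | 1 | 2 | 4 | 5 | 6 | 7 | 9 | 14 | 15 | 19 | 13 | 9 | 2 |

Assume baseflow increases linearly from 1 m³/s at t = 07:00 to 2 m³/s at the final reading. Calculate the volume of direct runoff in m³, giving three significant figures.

Direct-runoff ordinates (Q − Q_b): 0.00, 0.92, 2.83, 3.75, 4.67, 5.58, 7.50, 12.42, 13.33, 17.25, 11.17, 7.08, 0.00 m³/s.
ΣQ_DR = 86.50 m³/s.
With Δt = 1.5 h = 5400 s, V = ΣQ_DR · Δt = 86.50 × 5400 = 4.67 × 10^5 m³.

V ≈ 4.67 × 10^5 m³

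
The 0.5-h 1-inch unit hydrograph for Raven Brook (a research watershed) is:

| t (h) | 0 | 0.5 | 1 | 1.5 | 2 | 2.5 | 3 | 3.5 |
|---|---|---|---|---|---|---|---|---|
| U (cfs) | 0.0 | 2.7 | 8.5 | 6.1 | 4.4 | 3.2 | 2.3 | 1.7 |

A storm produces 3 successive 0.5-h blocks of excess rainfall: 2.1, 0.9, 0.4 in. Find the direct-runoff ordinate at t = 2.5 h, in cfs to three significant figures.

By discrete convolution, Q_j = Σ (P_i / 1 in) · U_{j−i}.
At t = 2.5 h (j=5): Q = (2.1/1)·3.2 + (0.9/1)·4.4 + (0.4/1)·6.1 = 13.1 cfs.

Q ≈ 13.1 cfs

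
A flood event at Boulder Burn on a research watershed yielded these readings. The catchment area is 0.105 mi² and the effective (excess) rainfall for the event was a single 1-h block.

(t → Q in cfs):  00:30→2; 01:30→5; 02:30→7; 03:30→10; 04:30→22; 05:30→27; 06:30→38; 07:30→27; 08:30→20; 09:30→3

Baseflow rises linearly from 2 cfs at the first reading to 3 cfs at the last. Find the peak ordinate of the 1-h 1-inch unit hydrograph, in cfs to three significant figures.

U_p ≈ 17.6 cfs

Direct runoff: 0.00, 2.89, 4.78, 7.67, 19.56, 24.44, 35.33, 24.22, 17.11, 0.00 cfs; ΣQ_DR = 136.0 cfs, peak = 35.33 cfs.
Runoff depth d = ΣQ_DR·Δt / A = 136.0 × 3600 / (0.105 mi²) = 2.007 in.
The 1-inch UH is the DRH scaled by (1 in)/d, so U_p = 35.33 × 1/2.007 = 17.6 cfs.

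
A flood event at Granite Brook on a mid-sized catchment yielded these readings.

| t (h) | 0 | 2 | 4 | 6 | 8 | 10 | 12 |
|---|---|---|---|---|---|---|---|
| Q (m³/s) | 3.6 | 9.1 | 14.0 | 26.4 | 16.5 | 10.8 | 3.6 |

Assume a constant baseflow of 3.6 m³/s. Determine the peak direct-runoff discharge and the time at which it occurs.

Subtracting baseflow gives direct-runoff ordinates: 0.0, 5.5, 10.4, 22.8, 12.9, 7.2, 0.0 m³/s.
The maximum is 22.8 m³/s, occurring at the reading for t = 6 h.

Q_p = 22.8 m³/s at t = 6 h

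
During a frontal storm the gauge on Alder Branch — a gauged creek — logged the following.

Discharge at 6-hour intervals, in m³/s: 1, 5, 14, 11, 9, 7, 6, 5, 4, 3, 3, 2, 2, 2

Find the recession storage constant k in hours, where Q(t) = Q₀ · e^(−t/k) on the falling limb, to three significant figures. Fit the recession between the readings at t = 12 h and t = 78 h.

On the falling limb, Q drops from 14 to 2 m³/s between t = 12 h and t = 78 h (Δt = 66 h).
k = −Δt / ln(Q₂/Q₁) = −66 / ln(2/14) = 33.9 h.

k ≈ 33.9 h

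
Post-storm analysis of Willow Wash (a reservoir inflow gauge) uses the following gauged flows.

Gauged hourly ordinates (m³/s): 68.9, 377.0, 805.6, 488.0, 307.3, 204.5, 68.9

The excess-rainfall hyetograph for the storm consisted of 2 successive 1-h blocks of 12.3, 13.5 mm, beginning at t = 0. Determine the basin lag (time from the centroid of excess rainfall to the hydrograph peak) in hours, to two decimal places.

Centroid of excess rainfall: t_c = Σ P_i·t̄_i / ΣP_i = 1.0233 h (block centres at 0.5, 1.5 h).
Hydrograph peak occurs at t = 2 h, so basin lag t_L = 2 − 1.0233 = 0.98 h.

t_L ≈ 0.98 h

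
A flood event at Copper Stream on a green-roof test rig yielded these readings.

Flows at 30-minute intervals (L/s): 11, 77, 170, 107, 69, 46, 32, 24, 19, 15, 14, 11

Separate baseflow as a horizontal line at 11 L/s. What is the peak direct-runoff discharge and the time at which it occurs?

Subtracting baseflow gives direct-runoff ordinates: 0.0, 66.0, 159.0, 96.0, 58.0, 35.0, 21.0, 13.0, 8.0, 4.0, 3.0, 0.0 L/s.
The maximum is 159.0 L/s, occurring at the reading for t = 1 h.

Q_p = 159.0 L/s at t = 1 h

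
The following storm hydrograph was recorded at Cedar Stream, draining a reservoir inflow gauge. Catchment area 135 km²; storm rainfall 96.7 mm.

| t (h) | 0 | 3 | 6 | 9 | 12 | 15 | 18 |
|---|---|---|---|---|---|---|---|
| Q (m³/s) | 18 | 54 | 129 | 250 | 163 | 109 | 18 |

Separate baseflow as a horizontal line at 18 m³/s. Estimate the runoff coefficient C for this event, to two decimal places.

ΣQ_DR = 615.0 m³/s; V = ΣQ_DR·Δt = 6.642 × 10^6 m³.
Runoff depth d = V / A = 49.20 mm.
C = d / P = 49.20 / 96.7 = 0.51.

C ≈ 0.51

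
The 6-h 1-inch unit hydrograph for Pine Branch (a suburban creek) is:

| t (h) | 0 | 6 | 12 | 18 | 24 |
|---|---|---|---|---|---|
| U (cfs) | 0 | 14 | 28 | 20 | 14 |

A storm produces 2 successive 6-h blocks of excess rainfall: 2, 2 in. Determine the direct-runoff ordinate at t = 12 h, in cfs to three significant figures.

Q ≈ 84.0 cfs

By discrete convolution, Q_j = Σ (P_i / 1 in) · U_{j−i}.
At t = 12 h (j=2): Q = (2/1)·28 + (2/1)·14 = 84.0 cfs.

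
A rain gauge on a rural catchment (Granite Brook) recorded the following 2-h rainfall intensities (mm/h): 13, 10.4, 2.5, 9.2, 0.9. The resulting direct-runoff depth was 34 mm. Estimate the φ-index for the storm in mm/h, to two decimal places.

Only the 3 blocks with intensity above φ contribute runoff: 13, 10.4, 9.2 mm/h.
Σ(I−φ)·Δt = d  ⇒  (13+10.4+9.2 − 3φ)·2 = 34
φ = (32.60 − 34/2) / 3 = 5.20 mm/h.

φ ≈ 5.20 mm/h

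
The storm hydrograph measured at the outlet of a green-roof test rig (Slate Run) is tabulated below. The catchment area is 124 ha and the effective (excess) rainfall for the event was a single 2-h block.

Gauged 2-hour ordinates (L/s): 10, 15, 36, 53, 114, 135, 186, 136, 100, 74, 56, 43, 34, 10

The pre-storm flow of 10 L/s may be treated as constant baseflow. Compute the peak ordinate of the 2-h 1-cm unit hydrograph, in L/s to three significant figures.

Direct runoff: 0.0, 5.0, 26.0, 43.0, 104.0, 125.0, 176.0, 126.0, 90.0, 64.0, 46.0, 33.0, 24.0, 0.0 L/s; ΣQ_DR = 862.0 L/s, peak = 176.0 L/s.
Runoff depth d = ΣQ_DR·Δt / A = 862.0 × 7200 / (124 ha) = 5.005 mm.
The 1-cm UH is the DRH scaled by (10 mm)/d, so U_p = 176.0 × 10/5.005 = 352 L/s.

U_p ≈ 352 L/s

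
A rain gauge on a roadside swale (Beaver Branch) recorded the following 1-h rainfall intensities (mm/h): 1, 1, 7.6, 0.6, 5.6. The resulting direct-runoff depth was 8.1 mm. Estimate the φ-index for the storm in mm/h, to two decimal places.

φ ≈ 2.55 mm/h

Only the 2 blocks with intensity above φ contribute runoff: 7.6, 5.6 mm/h.
Σ(I−φ)·Δt = d  ⇒  (7.6+5.6 − 2φ)·1 = 8.1
φ = (13.20 − 8.1/1) / 2 = 2.55 mm/h.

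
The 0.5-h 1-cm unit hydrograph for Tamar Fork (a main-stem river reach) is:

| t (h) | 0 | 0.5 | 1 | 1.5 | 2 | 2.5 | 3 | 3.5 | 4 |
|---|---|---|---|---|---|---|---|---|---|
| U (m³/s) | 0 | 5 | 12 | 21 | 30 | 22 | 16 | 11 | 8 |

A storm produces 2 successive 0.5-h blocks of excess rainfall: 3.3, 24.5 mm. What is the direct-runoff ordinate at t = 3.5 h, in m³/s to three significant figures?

Q ≈ 42.8 m³/s

By discrete convolution, Q_j = Σ (P_i / 10 mm) · U_{j−i}.
At t = 3.5 h (j=7): Q = (3.3/10)·11 + (24.5/10)·16 = 42.8 m³/s.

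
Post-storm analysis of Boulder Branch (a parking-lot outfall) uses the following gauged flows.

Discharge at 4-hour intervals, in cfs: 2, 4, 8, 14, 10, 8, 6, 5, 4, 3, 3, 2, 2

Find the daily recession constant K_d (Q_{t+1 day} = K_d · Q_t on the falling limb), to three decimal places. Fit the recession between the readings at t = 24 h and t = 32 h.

K_d ≈ 0.296

Between t = 24 h and t = 32 h the flow falls from 6 to 4 cfs over 2×4 h = 8 h.
Per-interval ratio K = (4/6)^(1/2) = 0.8165; K_d = K^(24/4) = 0.296.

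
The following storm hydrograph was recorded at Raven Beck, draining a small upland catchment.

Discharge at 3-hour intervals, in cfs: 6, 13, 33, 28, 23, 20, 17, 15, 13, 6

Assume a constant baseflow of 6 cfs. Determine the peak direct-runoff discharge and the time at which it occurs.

Q_p = 27.0 cfs at t = 6 h

Subtracting baseflow gives direct-runoff ordinates: 0.0, 7.0, 27.0, 22.0, 17.0, 14.0, 11.0, 9.0, 7.0, 0.0 cfs.
The maximum is 27.0 cfs, occurring at the reading for t = 6 h.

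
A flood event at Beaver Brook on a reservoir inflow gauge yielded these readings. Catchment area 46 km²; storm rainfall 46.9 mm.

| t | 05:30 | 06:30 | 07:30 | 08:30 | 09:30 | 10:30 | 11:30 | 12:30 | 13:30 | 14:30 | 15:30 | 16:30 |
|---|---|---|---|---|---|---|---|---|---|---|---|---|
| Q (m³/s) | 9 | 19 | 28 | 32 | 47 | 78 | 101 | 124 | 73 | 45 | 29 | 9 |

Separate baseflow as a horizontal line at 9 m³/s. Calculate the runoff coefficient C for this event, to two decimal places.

C ≈ 0.81

ΣQ_DR = 486.0 m³/s; V = ΣQ_DR·Δt = 1.750 × 10^6 m³.
Runoff depth d = V / A = 38.03 mm.
C = d / P = 38.03 / 46.9 = 0.81.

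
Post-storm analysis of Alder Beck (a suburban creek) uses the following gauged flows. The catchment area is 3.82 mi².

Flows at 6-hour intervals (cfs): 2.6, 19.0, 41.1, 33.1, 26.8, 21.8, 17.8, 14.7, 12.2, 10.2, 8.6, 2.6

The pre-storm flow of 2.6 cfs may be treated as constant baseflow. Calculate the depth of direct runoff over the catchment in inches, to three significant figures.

Direct runoff: 0.0, 16.4, 38.5, 30.5, 24.2, 19.2, 15.2, 12.1, 9.6, 7.6, 6.0, 0.0 cfs; ΣQ_DR = 179.3 cfs.
V = ΣQ_DR · Δt = 179.3 × 21600 s = 3.873 × 10^6 ft³.
Over A = 3.82 mi², depth = V / A = 0.436 in.

d ≈ 0.436 in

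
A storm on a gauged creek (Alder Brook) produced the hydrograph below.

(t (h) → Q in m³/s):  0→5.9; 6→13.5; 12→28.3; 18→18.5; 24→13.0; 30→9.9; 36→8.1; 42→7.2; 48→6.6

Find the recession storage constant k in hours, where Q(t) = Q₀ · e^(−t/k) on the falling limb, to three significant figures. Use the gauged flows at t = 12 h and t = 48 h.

On the falling limb, Q drops from 28.3 to 6.6 m³/s between t = 12 h and t = 48 h (Δt = 36 h).
k = −Δt / ln(Q₂/Q₁) = −36 / ln(6.6/28.3) = 24.7 h.

k ≈ 24.7 h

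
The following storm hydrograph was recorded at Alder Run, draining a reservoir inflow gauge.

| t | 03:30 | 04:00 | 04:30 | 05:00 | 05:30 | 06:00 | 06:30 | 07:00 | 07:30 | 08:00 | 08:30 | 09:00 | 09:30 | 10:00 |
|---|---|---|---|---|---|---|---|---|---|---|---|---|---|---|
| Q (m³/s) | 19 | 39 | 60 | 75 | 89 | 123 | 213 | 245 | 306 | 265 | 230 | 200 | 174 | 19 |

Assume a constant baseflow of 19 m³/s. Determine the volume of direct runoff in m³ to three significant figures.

Direct-runoff ordinates (Q − Q_b): 0.0, 20.0, 41.0, 56.0, 70.0, 104.0, 194.0, 226.0, 287.0, 246.0, 211.0, 181.0, 155.0, 0.0 m³/s.
ΣQ_DR = 1791 m³/s.
With Δt = 0.5 h = 1800 s, V = ΣQ_DR · Δt = 1791 × 1800 = 3.22 × 10^6 m³.

V ≈ 3.22 × 10^6 m³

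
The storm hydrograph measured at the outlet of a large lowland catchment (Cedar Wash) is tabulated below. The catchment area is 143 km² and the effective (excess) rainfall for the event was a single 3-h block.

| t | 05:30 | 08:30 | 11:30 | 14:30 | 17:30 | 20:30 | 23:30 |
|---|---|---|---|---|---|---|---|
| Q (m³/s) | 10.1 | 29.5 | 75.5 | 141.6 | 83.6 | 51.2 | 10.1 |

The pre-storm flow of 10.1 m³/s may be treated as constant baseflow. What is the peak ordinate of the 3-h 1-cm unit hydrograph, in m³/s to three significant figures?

U_p ≈ 52.6 m³/s

Direct runoff: 0.0, 19.4, 65.4, 131.5, 73.5, 41.1, 0.0 m³/s; ΣQ_DR = 330.9 m³/s, peak = 131.5 m³/s.
Runoff depth d = ΣQ_DR·Δt / A = 330.9 × 10800 / (143 km²) = 24.99 mm.
The 1-cm UH is the DRH scaled by (10 mm)/d, so U_p = 131.5 × 10/24.99 = 52.6 m³/s.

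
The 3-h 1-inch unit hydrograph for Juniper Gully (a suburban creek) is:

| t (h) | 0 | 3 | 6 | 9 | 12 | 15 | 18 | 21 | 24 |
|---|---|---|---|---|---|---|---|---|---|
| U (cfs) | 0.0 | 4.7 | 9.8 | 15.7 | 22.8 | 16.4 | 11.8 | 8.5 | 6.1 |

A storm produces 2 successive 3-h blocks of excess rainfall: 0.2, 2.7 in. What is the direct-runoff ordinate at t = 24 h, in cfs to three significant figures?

By discrete convolution, Q_j = Σ (P_i / 1 in) · U_{j−i}.
At t = 24 h (j=8): Q = (0.2/1)·6.1 + (2.7/1)·8.5 = 24.2 cfs.

Q ≈ 24.2 cfs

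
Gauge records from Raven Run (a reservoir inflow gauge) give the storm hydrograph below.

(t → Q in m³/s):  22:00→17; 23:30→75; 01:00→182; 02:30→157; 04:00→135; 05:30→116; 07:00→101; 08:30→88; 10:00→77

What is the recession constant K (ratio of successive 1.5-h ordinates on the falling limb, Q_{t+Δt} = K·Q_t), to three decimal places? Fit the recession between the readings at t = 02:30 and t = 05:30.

Using the recession-limb readings at t = 02:30 and t = 05:30: Q falls from 157 to 116 m³/s over 2 intervals.
K = (Q₂/Q₁)^(1/2) = (116/157)^(1/2) = 0.860.

K ≈ 0.860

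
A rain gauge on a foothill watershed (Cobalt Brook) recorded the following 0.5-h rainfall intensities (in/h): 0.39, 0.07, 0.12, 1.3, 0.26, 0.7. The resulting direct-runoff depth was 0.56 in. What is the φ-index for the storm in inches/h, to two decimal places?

Only the 2 blocks with intensity above φ contribute runoff: 1.3, 0.7 in/h.
Σ(I−φ)·Δt = d  ⇒  (1.3+0.7 − 2φ)·0.5 = 0.56
φ = (2.000 − 0.56/0.5) / 2 = 0.44 in/h.

φ ≈ 0.44 in/h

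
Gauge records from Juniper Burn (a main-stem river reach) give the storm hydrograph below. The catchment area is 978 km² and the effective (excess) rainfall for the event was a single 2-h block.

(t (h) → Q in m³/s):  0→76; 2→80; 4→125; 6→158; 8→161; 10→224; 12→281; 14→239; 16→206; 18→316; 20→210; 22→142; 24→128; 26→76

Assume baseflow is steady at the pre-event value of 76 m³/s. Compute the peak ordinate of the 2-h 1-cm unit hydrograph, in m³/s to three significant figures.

U_p ≈ 240 m³/s

Direct runoff: 0.0, 4.0, 49.0, 82.0, 85.0, 148.0, 205.0, 163.0, 130.0, 240.0, 134.0, 66.0, 52.0, 0.0 m³/s; ΣQ_DR = 1358 m³/s, peak = 240.0 m³/s.
Runoff depth d = ΣQ_DR·Δt / A = 1358 × 7200 / (978 km²) = 9.998 mm.
The 1-cm UH is the DRH scaled by (10 mm)/d, so U_p = 240.0 × 10/9.998 = 240 m³/s.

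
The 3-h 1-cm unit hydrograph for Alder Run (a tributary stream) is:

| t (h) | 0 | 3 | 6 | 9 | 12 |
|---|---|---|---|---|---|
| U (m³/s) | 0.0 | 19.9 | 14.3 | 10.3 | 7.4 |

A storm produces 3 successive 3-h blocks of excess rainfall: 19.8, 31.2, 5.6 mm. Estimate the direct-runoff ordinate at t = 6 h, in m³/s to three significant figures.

Q ≈ 90.4 m³/s

By discrete convolution, Q_j = Σ (P_i / 10 mm) · U_{j−i}.
At t = 6 h (j=2): Q = (19.8/10)·14.3 + (31.2/10)·19.9 + (5.6/10)·0.0 = 90.4 m³/s.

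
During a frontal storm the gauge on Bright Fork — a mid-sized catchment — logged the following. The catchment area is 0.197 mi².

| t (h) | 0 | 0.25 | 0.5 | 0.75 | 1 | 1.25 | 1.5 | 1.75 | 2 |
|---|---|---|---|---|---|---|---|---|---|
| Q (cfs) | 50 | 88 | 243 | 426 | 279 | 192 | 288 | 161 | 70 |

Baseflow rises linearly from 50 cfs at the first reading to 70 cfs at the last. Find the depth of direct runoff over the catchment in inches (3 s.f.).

Direct runoff: 0.00, 35.50, 188.00, 368.50, 219.00, 129.50, 223.00, 93.50, 0.00 cfs; ΣQ_DR = 1257 cfs.
V = ΣQ_DR · Δt = 1257 × 900 s = 1.131 × 10^6 ft³.
Over A = 0.197 mi², depth = V / A = 2.47 in.

d ≈ 2.47 in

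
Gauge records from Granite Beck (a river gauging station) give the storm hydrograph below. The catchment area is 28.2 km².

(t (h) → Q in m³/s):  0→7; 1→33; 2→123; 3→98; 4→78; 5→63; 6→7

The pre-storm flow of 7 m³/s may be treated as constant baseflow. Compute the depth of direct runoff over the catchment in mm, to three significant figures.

Direct runoff: 0.0, 26.0, 116.0, 91.0, 71.0, 56.0, 0.0 m³/s; ΣQ_DR = 360.0 m³/s.
V = ΣQ_DR · Δt = 360.0 × 3600 s = 1.296 × 10^6 m³.
Over A = 28.2 km², depth = V / A = 46.0 mm.

d ≈ 46.0 mm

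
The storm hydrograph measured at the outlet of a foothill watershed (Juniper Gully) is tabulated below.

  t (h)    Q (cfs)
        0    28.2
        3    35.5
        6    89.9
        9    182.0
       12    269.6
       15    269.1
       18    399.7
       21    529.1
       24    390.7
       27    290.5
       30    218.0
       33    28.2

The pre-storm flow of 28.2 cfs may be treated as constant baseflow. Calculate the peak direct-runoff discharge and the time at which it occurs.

Q_p = 500.9 cfs at t = 21 h

Subtracting baseflow gives direct-runoff ordinates: 0.0, 7.3, 61.7, 153.8, 241.4, 240.9, 371.5, 500.9, 362.5, 262.3, 189.8, 0.0 cfs.
The maximum is 500.9 cfs, occurring at the reading for t = 21 h.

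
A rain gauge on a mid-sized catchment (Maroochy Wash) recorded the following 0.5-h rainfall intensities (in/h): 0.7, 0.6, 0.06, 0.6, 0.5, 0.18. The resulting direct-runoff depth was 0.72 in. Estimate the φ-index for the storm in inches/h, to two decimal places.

φ ≈ 0.24 in/h

Only the 4 blocks with intensity above φ contribute runoff: 0.7, 0.6, 0.6, 0.5 in/h.
Σ(I−φ)·Δt = d  ⇒  (0.7+0.6+0.6+0.5 − 4φ)·0.5 = 0.72
φ = (2.400 − 0.72/0.5) / 4 = 0.24 in/h.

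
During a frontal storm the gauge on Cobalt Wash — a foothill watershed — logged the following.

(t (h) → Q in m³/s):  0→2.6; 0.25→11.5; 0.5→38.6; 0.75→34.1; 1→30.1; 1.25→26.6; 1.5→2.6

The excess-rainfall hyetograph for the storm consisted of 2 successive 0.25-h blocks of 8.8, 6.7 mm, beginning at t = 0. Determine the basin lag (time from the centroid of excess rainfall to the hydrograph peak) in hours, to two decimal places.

Centroid of excess rainfall: t_c = Σ P_i·t̄_i / ΣP_i = 0.2331 h (block centres at 0.125, 0.375 h).
Hydrograph peak occurs at t = 0.5 h, so basin lag t_L = 0.5 − 0.2331 = 0.27 h.

t_L ≈ 0.27 h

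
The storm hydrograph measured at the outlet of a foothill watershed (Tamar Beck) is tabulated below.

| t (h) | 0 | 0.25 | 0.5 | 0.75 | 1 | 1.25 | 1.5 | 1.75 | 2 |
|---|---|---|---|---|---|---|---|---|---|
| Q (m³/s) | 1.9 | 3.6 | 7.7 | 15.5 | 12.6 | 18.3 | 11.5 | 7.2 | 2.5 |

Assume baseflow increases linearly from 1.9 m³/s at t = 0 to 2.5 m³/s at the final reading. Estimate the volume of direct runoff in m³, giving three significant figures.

V ≈ 54900 m³

Direct-runoff ordinates (Q − Q_b): 0.00, 1.62, 5.65, 13.38, 10.40, 16.02, 9.15, 4.78, 0.00 m³/s.
ΣQ_DR = 61.00 m³/s.
With Δt = 0.25 h = 900 s, V = ΣQ_DR · Δt = 61.00 × 900 = 54900 m³.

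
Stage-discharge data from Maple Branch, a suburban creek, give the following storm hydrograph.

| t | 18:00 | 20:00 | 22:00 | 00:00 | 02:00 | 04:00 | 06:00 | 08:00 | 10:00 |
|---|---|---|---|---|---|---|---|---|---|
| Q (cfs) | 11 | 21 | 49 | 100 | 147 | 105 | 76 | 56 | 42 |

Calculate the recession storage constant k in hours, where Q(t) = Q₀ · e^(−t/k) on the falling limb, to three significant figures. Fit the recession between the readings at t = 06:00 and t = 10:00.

On the falling limb, Q drops from 76 to 42 cfs between t = 06:00 and t = 10:00 (Δt = 4 h).
k = −Δt / ln(Q₂/Q₁) = −4 / ln(42/76) = 6.74 h.

k ≈ 6.74 h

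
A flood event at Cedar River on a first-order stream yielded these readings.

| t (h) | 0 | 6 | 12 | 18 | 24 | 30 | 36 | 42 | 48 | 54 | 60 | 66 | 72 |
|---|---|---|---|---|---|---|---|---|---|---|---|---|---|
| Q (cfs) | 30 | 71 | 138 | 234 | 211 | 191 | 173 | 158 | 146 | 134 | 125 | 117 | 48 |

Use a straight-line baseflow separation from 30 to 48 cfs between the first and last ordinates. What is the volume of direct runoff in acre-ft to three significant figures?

V ≈ 629 acre-ft

Direct-runoff ordinates (Q − Q_b): 0.00, 39.50, 105.00, 199.50, 175.00, 153.50, 134.00, 117.50, 104.00, 90.50, 80.00, 70.50, 0.00 cfs.
ΣQ_DR = 1269 cfs.
With Δt = 6 h = 21600 s, V = ΣQ_DR · Δt = 1269 × 21600 = 2.74 × 10^7 ft³ = 629 acre-ft.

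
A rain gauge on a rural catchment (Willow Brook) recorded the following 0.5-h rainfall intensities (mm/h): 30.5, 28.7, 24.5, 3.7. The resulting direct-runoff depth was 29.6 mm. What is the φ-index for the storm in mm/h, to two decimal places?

φ ≈ 8.17 mm/h

Only the 3 blocks with intensity above φ contribute runoff: 30.5, 28.7, 24.5 mm/h.
Σ(I−φ)·Δt = d  ⇒  (30.5+28.7+24.5 − 3φ)·0.5 = 29.6
φ = (83.70 − 29.6/0.5) / 3 = 8.17 mm/h.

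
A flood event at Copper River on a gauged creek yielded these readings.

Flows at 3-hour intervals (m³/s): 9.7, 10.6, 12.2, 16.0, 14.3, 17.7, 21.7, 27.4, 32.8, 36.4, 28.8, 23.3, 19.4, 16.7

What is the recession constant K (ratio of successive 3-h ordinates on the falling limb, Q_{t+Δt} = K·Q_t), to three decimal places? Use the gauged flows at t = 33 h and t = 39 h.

Using the recession-limb readings at t = 33 h and t = 39 h: Q falls from 23.3 to 16.7 m³/s over 2 intervals.
K = (Q₂/Q₁)^(1/2) = (16.7/23.3)^(1/2) = 0.847.

K ≈ 0.847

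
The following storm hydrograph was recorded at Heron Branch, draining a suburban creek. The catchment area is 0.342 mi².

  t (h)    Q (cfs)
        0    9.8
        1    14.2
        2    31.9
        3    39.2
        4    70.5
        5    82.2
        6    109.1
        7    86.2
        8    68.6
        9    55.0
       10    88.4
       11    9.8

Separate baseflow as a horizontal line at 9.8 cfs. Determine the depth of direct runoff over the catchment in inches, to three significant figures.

d ≈ 2.48 in

Direct runoff: 0.0, 4.4, 22.1, 29.4, 60.7, 72.4, 99.3, 76.4, 58.8, 45.2, 78.6, 0.0 cfs; ΣQ_DR = 547.3 cfs.
V = ΣQ_DR · Δt = 547.3 × 3600 s = 1.970 × 10^6 ft³.
Over A = 0.342 mi², depth = V / A = 2.48 in.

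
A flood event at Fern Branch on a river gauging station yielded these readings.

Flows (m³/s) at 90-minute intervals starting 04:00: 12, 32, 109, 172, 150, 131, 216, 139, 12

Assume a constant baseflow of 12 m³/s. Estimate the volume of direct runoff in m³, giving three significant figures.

V ≈ 4.67 × 10^6 m³

Direct-runoff ordinates (Q − Q_b): 0.0, 20.0, 97.0, 160.0, 138.0, 119.0, 204.0, 127.0, 0.0 m³/s.
ΣQ_DR = 865.0 m³/s.
With Δt = 1.5 h = 5400 s, V = ΣQ_DR · Δt = 865.0 × 5400 = 4.67 × 10^6 m³.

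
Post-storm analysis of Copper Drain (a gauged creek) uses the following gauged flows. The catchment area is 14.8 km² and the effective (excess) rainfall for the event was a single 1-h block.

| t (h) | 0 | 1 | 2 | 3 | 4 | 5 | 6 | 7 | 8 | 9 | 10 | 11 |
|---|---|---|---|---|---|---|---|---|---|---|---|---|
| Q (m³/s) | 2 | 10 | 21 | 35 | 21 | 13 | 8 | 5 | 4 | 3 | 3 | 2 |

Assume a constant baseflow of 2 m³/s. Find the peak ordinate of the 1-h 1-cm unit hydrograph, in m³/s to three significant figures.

Direct runoff: 0.0, 8.0, 19.0, 33.0, 19.0, 11.0, 6.0, 3.0, 2.0, 1.0, 1.0, 0.0 m³/s; ΣQ_DR = 103.0 m³/s, peak = 33.0 m³/s.
Runoff depth d = ΣQ_DR·Δt / A = 103.0 × 3600 / (14.8 km²) = 25.05 mm.
The 1-cm UH is the DRH scaled by (10 mm)/d, so U_p = 33.0 × 10/25.05 = 13.2 m³/s.

U_p ≈ 13.2 m³/s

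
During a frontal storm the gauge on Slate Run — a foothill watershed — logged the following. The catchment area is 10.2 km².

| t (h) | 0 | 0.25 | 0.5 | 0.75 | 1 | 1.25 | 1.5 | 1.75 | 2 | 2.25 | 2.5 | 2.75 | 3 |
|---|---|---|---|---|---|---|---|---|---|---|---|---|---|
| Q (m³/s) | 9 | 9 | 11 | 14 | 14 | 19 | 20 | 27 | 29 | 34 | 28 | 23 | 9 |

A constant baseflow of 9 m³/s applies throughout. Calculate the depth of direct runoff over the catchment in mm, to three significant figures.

d ≈ 11.4 mm

Direct runoff: 0.0, 0.0, 2.0, 5.0, 5.0, 10.0, 11.0, 18.0, 20.0, 25.0, 19.0, 14.0, 0.0 m³/s; ΣQ_DR = 129.0 m³/s.
V = ΣQ_DR · Δt = 129.0 × 900 s = 1.161 × 10^5 m³.
Over A = 10.2 km², depth = V / A = 11.4 mm.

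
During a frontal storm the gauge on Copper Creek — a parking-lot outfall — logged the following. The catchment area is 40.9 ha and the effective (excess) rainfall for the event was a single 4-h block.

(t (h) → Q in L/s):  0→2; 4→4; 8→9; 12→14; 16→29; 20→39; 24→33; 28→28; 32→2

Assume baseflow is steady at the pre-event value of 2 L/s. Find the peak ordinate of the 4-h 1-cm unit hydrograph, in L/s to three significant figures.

Direct runoff: 0.0, 2.0, 7.0, 12.0, 27.0, 37.0, 31.0, 26.0, 0.0 L/s; ΣQ_DR = 142.0 L/s, peak = 37.0 L/s.
Runoff depth d = ΣQ_DR·Δt / A = 142.0 × 14400 / (40.9 ha) = 5.000 mm.
The 1-cm UH is the DRH scaled by (10 mm)/d, so U_p = 37.0 × 10/5.000 = 74.0 L/s.

U_p ≈ 74.0 L/s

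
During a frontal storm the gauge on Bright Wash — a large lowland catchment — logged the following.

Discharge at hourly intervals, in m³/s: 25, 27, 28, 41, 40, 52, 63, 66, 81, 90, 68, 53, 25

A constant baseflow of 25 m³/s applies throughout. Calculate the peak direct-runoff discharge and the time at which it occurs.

Subtracting baseflow gives direct-runoff ordinates: 0.0, 2.0, 3.0, 16.0, 15.0, 27.0, 38.0, 41.0, 56.0, 65.0, 43.0, 28.0, 0.0 m³/s.
The maximum is 65.0 m³/s, occurring at the reading for t = 9 h.

Q_p = 65.0 m³/s at t = 9 h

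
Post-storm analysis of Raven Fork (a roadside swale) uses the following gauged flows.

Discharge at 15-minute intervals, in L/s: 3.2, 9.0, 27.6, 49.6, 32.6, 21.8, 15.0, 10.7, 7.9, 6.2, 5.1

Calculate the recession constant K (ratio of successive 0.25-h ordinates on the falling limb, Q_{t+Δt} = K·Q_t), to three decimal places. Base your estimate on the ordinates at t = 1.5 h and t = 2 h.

Using the recession-limb readings at t = 1.5 h and t = 2 h: Q falls from 15.0 to 7.9 L/s over 2 intervals.
K = (Q₂/Q₁)^(1/2) = (7.9/15.0)^(1/2) = 0.726.

K ≈ 0.726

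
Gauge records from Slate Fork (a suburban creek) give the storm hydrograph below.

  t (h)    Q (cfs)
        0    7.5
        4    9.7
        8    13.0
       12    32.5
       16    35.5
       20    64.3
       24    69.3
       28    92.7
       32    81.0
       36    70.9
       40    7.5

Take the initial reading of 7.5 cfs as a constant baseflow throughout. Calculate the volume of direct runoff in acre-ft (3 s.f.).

Direct-runoff ordinates (Q − Q_b): 0.0, 2.2, 5.5, 25.0, 28.0, 56.8, 61.8, 85.2, 73.5, 63.4, 0.0 cfs.
ΣQ_DR = 401.4 cfs.
With Δt = 4 h = 14400 s, V = ΣQ_DR · Δt = 401.4 × 14400 = 5.78 × 10^6 ft³ = 133 acre-ft.

V ≈ 133 acre-ft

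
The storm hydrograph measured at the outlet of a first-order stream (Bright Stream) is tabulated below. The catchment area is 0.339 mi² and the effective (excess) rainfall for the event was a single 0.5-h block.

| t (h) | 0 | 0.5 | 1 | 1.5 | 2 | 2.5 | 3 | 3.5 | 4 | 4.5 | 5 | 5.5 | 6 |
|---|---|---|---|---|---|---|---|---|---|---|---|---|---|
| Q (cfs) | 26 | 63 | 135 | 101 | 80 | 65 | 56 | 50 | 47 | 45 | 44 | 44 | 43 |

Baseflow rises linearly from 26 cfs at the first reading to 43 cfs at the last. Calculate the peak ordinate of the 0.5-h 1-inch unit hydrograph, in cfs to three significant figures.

Direct runoff: 0.00, 35.58, 106.17, 70.75, 48.33, 31.92, 21.50, 14.08, 9.67, 6.25, 3.83, 2.42, 0.00 cfs; ΣQ_DR = 350.5 cfs, peak = 106.17 cfs.
Runoff depth d = ΣQ_DR·Δt / A = 350.5 × 1800 / (0.339 mi²) = 0.8011 in.
The 1-inch UH is the DRH scaled by (1 in)/d, so U_p = 106.17 × 1/0.8011 = 133 cfs.

U_p ≈ 133 cfs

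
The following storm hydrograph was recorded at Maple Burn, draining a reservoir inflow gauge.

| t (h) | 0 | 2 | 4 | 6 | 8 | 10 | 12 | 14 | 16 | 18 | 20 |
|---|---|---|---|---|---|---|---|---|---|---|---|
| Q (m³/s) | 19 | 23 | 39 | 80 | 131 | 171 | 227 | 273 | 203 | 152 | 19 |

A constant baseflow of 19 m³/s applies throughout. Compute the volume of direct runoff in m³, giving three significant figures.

V ≈ 8.12 × 10^6 m³

Direct-runoff ordinates (Q − Q_b): 0.0, 4.0, 20.0, 61.0, 112.0, 152.0, 208.0, 254.0, 184.0, 133.0, 0.0 m³/s.
ΣQ_DR = 1128 m³/s.
With Δt = 2 h = 7200 s, V = ΣQ_DR · Δt = 1128 × 7200 = 8.12 × 10^6 m³.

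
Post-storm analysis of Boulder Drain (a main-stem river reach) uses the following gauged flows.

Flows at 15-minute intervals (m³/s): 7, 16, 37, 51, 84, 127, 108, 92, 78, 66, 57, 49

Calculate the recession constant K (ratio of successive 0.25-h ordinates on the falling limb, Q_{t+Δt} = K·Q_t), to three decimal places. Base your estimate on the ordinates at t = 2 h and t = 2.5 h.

Using the recession-limb readings at t = 2 h and t = 2.5 h: Q falls from 78 to 57 m³/s over 2 intervals.
K = (Q₂/Q₁)^(1/2) = (57/78)^(1/2) = 0.855.

K ≈ 0.855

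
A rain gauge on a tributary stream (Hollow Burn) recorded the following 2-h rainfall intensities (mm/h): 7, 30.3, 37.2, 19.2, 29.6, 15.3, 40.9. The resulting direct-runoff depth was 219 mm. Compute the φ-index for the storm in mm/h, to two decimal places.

Only the 6 blocks with intensity above φ contribute runoff: 30.3, 37.2, 19.2, 29.6, 15.3, 40.9 mm/h.
Σ(I−φ)·Δt = d  ⇒  (30.3+37.2+19.2+29.6+15.3+40.9 − 6φ)·2 = 219
φ = (172.5 − 219/2) / 6 = 10.50 mm/h.

φ ≈ 10.50 mm/h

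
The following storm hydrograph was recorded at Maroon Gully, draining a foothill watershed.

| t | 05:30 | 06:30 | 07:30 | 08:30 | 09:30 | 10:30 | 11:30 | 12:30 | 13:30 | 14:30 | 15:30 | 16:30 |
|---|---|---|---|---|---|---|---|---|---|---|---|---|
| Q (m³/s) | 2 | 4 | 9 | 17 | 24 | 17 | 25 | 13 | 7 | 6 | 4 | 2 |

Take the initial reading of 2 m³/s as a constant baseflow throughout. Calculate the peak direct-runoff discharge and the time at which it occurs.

Subtracting baseflow gives direct-runoff ordinates: 0.0, 2.0, 7.0, 15.0, 22.0, 15.0, 23.0, 11.0, 5.0, 4.0, 2.0, 0.0 m³/s.
The maximum is 23.0 m³/s, occurring at the reading for t = 11:30.

Q_p = 23.0 m³/s at t = 11:30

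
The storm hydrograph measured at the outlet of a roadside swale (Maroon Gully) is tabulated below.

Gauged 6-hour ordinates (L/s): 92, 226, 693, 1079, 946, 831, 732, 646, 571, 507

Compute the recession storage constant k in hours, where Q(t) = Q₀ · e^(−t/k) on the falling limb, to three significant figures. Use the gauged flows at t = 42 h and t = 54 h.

On the falling limb, Q drops from 646 to 507 L/s between t = 42 h and t = 54 h (Δt = 12 h).
k = −Δt / ln(Q₂/Q₁) = −12 / ln(507/646) = 49.5 h.

k ≈ 49.5 h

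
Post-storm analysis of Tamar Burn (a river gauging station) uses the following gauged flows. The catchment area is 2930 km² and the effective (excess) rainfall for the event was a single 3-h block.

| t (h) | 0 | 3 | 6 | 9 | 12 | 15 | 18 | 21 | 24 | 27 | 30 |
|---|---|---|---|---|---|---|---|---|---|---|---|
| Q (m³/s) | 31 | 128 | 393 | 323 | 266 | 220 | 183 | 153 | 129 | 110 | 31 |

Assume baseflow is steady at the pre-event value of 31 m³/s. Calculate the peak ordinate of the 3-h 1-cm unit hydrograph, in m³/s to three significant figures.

Direct runoff: 0.0, 97.0, 362.0, 292.0, 235.0, 189.0, 152.0, 122.0, 98.0, 79.0, 0.0 m³/s; ΣQ_DR = 1626 m³/s, peak = 362.0 m³/s.
Runoff depth d = ΣQ_DR·Δt / A = 1626 × 10800 / (2930 km²) = 5.993 mm.
The 1-cm UH is the DRH scaled by (10 mm)/d, so U_p = 362.0 × 10/5.993 = 604 m³/s.

U_p ≈ 604 m³/s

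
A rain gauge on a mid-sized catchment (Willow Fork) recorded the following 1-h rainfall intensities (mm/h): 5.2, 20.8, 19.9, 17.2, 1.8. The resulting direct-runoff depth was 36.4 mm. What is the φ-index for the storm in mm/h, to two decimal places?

φ ≈ 7.17 mm/h

Only the 3 blocks with intensity above φ contribute runoff: 20.8, 19.9, 17.2 mm/h.
Σ(I−φ)·Δt = d  ⇒  (20.8+19.9+17.2 − 3φ)·1 = 36.4
φ = (57.90 − 36.4/1) / 3 = 7.17 mm/h.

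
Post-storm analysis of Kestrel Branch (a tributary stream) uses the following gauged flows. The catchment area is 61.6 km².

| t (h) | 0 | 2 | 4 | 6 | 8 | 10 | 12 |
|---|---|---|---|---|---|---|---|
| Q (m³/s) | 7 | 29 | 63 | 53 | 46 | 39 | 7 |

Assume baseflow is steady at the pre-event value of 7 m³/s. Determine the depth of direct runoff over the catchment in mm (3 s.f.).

Direct runoff: 0.0, 22.0, 56.0, 46.0, 39.0, 32.0, 0.0 m³/s; ΣQ_DR = 195.0 m³/s.
V = ΣQ_DR · Δt = 195.0 × 7200 s = 1.404 × 10^6 m³.
Over A = 61.6 km², depth = V / A = 22.8 mm.

d ≈ 22.8 mm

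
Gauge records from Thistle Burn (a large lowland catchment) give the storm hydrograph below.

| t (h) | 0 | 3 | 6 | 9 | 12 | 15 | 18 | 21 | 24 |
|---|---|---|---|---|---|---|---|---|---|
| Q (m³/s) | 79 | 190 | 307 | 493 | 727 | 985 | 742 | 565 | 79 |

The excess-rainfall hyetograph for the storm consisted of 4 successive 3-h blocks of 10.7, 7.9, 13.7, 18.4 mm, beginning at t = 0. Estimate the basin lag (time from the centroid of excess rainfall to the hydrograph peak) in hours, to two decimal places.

Centroid of excess rainfall: t_c = Σ P_i·t̄_i / ΣP_i = 6.8550 h (block centres at 1.5, 4.5, 7.5, 10.5 h).
Hydrograph peak occurs at t = 15 h, so basin lag t_L = 15 − 6.8550 = 8.14 h.

t_L ≈ 8.14 h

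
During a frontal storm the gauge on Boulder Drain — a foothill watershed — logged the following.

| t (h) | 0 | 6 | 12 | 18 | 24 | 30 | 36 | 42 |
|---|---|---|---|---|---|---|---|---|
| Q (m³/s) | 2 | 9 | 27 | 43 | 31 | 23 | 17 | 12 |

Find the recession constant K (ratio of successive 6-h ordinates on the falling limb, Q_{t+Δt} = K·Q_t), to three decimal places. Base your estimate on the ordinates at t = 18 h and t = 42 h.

Using the recession-limb readings at t = 18 h and t = 42 h: Q falls from 43 to 12 m³/s over 4 intervals.
K = (Q₂/Q₁)^(1/4) = (12/43)^(1/4) = 0.727.

K ≈ 0.727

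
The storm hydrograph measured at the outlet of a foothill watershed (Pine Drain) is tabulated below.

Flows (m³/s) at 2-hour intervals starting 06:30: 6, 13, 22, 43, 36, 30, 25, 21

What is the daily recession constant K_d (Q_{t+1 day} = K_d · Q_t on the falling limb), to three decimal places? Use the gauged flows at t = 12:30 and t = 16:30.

K_d ≈ 0.115

Between t = 12:30 and t = 16:30 the flow falls from 43 to 30 m³/s over 2×2 h = 4 h.
Per-interval ratio K = (30/43)^(1/2) = 0.8353; K_d = K^(24/2) = 0.115.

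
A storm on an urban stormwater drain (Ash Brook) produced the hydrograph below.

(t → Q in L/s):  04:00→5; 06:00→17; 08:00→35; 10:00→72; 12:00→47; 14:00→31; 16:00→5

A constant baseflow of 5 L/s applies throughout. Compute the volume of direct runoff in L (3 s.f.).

Direct-runoff ordinates (Q − Q_b): 0.0, 12.0, 30.0, 67.0, 42.0, 26.0, 0.0 L/s.
ΣQ_DR = 177.0 L/s.
With Δt = 2 h = 7200 s, V = ΣQ_DR · Δt = 177.0 × 7200 = 1.27 × 10^6 L.

V ≈ 1.27 × 10^6 L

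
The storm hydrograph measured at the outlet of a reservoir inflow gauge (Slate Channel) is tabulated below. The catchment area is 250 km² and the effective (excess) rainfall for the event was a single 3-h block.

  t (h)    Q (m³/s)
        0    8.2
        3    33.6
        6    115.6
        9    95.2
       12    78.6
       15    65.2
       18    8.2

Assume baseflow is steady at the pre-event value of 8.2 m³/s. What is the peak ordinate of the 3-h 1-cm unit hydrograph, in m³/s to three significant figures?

Direct runoff: 0.0, 25.4, 107.4, 87.0, 70.4, 57.0, 0.0 m³/s; ΣQ_DR = 347.2 m³/s, peak = 107.4 m³/s.
Runoff depth d = ΣQ_DR·Δt / A = 347.2 × 10800 / (250 km²) = 15.00 mm.
The 1-cm UH is the DRH scaled by (10 mm)/d, so U_p = 107.4 × 10/15.00 = 71.6 m³/s.

U_p ≈ 71.6 m³/s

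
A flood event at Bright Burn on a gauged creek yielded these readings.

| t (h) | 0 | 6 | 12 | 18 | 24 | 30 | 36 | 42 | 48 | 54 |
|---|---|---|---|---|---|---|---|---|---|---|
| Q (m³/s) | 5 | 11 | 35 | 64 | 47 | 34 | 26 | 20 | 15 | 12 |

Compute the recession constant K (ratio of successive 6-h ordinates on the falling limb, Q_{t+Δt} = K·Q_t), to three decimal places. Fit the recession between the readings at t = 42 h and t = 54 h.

K ≈ 0.775

Using the recession-limb readings at t = 42 h and t = 54 h: Q falls from 20 to 12 m³/s over 2 intervals.
K = (Q₂/Q₁)^(1/2) = (12/20)^(1/2) = 0.775.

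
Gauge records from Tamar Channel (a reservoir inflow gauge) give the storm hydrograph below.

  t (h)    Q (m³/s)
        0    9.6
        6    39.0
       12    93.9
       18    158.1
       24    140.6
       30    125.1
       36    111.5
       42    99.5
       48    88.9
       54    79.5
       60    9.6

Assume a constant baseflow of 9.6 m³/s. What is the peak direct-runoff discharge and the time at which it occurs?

Q_p = 148.5 m³/s at t = 18 h

Subtracting baseflow gives direct-runoff ordinates: 0.0, 29.4, 84.3, 148.5, 131.0, 115.5, 101.9, 89.9, 79.3, 69.9, 0.0 m³/s.
The maximum is 148.5 m³/s, occurring at the reading for t = 18 h.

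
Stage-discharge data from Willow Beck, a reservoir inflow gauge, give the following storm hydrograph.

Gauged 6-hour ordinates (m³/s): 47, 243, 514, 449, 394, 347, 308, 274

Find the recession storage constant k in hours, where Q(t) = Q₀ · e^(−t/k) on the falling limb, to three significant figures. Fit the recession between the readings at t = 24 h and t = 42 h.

On the falling limb, Q drops from 394 to 274 m³/s between t = 24 h and t = 42 h (Δt = 18 h).
k = −Δt / ln(Q₂/Q₁) = −18 / ln(274/394) = 49.6 h.

k ≈ 49.6 h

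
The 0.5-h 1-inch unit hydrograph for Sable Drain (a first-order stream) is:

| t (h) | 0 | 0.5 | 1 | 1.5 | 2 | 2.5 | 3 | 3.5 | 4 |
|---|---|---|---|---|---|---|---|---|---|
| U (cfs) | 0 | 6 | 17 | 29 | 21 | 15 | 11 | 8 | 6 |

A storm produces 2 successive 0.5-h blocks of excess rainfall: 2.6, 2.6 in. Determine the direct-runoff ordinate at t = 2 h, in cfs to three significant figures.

By discrete convolution, Q_j = Σ (P_i / 1 in) · U_{j−i}.
At t = 2 h (j=4): Q = (2.6/1)·21 + (2.6/1)·29 = 130 cfs.

Q ≈ 130 cfs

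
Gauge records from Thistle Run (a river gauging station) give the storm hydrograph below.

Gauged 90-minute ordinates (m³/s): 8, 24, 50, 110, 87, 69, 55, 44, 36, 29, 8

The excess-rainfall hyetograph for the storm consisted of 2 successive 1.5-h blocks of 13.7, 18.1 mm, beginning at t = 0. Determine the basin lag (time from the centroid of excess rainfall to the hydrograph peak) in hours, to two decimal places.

t_L ≈ 2.90 h

Centroid of excess rainfall: t_c = Σ P_i·t̄_i / ΣP_i = 1.6038 h (block centres at 0.75, 2.25 h).
Hydrograph peak occurs at t = 4.5 h, so basin lag t_L = 4.5 − 1.6038 = 2.90 h.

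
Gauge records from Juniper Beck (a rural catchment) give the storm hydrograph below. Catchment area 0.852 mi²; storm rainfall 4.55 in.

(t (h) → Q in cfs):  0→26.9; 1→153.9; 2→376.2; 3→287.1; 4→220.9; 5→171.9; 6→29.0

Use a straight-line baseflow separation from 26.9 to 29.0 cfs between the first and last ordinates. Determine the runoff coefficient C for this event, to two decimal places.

C ≈ 0.43

ΣQ_DR = 1070 cfs; V = ΣQ_DR·Δt = 3.853 × 10^6 ft³.
Runoff depth d = V / A = 1.947 in.
C = d / P = 1.947 / 4.55 = 0.43.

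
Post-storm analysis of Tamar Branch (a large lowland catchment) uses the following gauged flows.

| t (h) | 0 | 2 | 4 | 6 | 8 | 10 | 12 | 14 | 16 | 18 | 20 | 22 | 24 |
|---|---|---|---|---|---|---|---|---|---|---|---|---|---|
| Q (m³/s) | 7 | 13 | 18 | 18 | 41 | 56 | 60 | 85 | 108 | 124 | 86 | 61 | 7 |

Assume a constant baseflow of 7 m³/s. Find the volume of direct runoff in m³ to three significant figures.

Direct-runoff ordinates (Q − Q_b): 0.0, 6.0, 11.0, 11.0, 34.0, 49.0, 53.0, 78.0, 101.0, 117.0, 79.0, 54.0, 0.0 m³/s.
ΣQ_DR = 593.0 m³/s.
With Δt = 2 h = 7200 s, V = ΣQ_DR · Δt = 593.0 × 7200 = 4.27 × 10^6 m³.

V ≈ 4.27 × 10^6 m³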